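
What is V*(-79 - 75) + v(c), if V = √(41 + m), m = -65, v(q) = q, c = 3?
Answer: 3 - 308*I*√6 ≈ 3.0 - 754.44*I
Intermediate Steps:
V = 2*I*√6 (V = √(41 - 65) = √(-24) = 2*I*√6 ≈ 4.899*I)
V*(-79 - 75) + v(c) = (2*I*√6)*(-79 - 75) + 3 = (2*I*√6)*(-154) + 3 = -308*I*√6 + 3 = 3 - 308*I*√6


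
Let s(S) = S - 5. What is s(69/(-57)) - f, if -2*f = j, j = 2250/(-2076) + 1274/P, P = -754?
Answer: -2896775/381292 ≈ -7.5973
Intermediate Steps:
j = -27829/10034 (j = 2250/(-2076) + 1274/(-754) = 2250*(-1/2076) + 1274*(-1/754) = -375/346 - 49/29 = -27829/10034 ≈ -2.7735)
s(S) = -5 + S
f = 27829/20068 (f = -1/2*(-27829/10034) = 27829/20068 ≈ 1.3867)
s(69/(-57)) - f = (-5 + 69/(-57)) - 1*27829/20068 = (-5 + 69*(-1/57)) - 27829/20068 = (-5 - 23/19) - 27829/20068 = -118/19 - 27829/20068 = -2896775/381292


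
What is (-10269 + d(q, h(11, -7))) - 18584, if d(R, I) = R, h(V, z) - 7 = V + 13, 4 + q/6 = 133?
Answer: -28079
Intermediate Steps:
q = 774 (q = -24 + 6*133 = -24 + 798 = 774)
h(V, z) = 20 + V (h(V, z) = 7 + (V + 13) = 7 + (13 + V) = 20 + V)
(-10269 + d(q, h(11, -7))) - 18584 = (-10269 + 774) - 18584 = -9495 - 18584 = -28079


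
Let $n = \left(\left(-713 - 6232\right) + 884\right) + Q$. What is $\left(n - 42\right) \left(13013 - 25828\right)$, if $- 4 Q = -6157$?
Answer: $\frac{233937825}{4} \approx 5.8484 \cdot 10^{7}$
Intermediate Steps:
$Q = \frac{6157}{4}$ ($Q = \left(- \frac{1}{4}\right) \left(-6157\right) = \frac{6157}{4} \approx 1539.3$)
$n = - \frac{18087}{4}$ ($n = \left(\left(-713 - 6232\right) + 884\right) + \frac{6157}{4} = \left(-6945 + 884\right) + \frac{6157}{4} = -6061 + \frac{6157}{4} = - \frac{18087}{4} \approx -4521.8$)
$\left(n - 42\right) \left(13013 - 25828\right) = \left(- \frac{18087}{4} - 42\right) \left(13013 - 25828\right) = \left(- \frac{18255}{4}\right) \left(-12815\right) = \frac{233937825}{4}$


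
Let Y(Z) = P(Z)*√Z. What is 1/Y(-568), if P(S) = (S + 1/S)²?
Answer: -1136*I*√142/104086890625 ≈ -1.3005e-7*I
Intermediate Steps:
Y(Z) = (1 + Z²)²/Z^(3/2) (Y(Z) = ((1 + Z²)²/Z²)*√Z = (1 + Z²)²/Z^(3/2))
1/Y(-568) = 1/((1 + (-568)²)²/(-568)^(3/2)) = 1/((I*√142/161312)*(1 + 322624)²) = 1/((I*√142/161312)*322625²) = 1/((I*√142/161312)*104086890625) = 1/(104086890625*I*√142/161312) = -1136*I*√142/104086890625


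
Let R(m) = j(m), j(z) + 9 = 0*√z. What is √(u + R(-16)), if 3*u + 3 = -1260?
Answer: I*√430 ≈ 20.736*I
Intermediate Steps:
j(z) = -9 (j(z) = -9 + 0*√z = -9 + 0 = -9)
R(m) = -9
u = -421 (u = -1 + (⅓)*(-1260) = -1 - 420 = -421)
√(u + R(-16)) = √(-421 - 9) = √(-430) = I*√430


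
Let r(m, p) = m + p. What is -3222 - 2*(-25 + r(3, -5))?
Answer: -3168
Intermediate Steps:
-3222 - 2*(-25 + r(3, -5)) = -3222 - 2*(-25 + (3 - 5)) = -3222 - 2*(-25 - 2) = -3222 - 2*(-27) = -3222 - 1*(-54) = -3222 + 54 = -3168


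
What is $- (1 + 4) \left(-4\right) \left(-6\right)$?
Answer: $-120$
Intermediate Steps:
$- (1 + 4) \left(-4\right) \left(-6\right) = \left(-1\right) 5 \left(-4\right) \left(-6\right) = \left(-5\right) \left(-4\right) \left(-6\right) = 20 \left(-6\right) = -120$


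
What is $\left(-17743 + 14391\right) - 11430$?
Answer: $-14782$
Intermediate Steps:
$\left(-17743 + 14391\right) - 11430 = -3352 - 11430 = -14782$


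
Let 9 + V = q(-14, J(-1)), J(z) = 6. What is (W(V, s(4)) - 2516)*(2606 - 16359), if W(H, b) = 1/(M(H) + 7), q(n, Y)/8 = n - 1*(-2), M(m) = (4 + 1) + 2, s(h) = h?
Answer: 484421919/14 ≈ 3.4602e+7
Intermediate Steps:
M(m) = 7 (M(m) = 5 + 2 = 7)
q(n, Y) = 16 + 8*n (q(n, Y) = 8*(n - 1*(-2)) = 8*(n + 2) = 8*(2 + n) = 16 + 8*n)
V = -105 (V = -9 + (16 + 8*(-14)) = -9 + (16 - 112) = -9 - 96 = -105)
W(H, b) = 1/14 (W(H, b) = 1/(7 + 7) = 1/14)
(W(V, s(4)) - 2516)*(2606 - 16359) = (1/14 - 2516)*(2606 - 16359) = -35223/14*(-13753) = 484421919/14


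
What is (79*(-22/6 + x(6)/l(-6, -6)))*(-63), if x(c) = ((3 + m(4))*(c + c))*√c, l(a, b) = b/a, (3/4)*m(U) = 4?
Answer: 18249 - 497700*√6 ≈ -1.2009e+6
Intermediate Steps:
m(U) = 16/3 (m(U) = (4/3)*4 = 16/3)
x(c) = 50*c^(3/2)/3 (x(c) = ((3 + 16/3)*(c + c))*√c = (25*(2*c)/3)*√c = (50*c/3)*√c = 50*c^(3/2)/3)
(79*(-22/6 + x(6)/l(-6, -6)))*(-63) = (79*(-22/6 + (50*6^(3/2)/3)/((-6/(-6)))))*(-63) = (79*(-22*⅙ + (50*(6*√6)/3)/((-6*(-⅙)))))*(-63) = (79*(-11/3 + (100*√6)/1))*(-63) = (79*(-11/3 + (100*√6)*1))*(-63) = (79*(-11/3 + 100*√6))*(-63) = (-869/3 + 7900*√6)*(-63) = 18249 - 497700*√6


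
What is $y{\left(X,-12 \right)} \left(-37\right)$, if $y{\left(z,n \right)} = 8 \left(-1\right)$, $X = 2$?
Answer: $296$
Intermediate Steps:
$y{\left(z,n \right)} = -8$
$y{\left(X,-12 \right)} \left(-37\right) = \left(-8\right) \left(-37\right) = 296$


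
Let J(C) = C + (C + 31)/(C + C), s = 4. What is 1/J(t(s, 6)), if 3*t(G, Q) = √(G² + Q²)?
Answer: -936/146221 + 4596*√13/146221 ≈ 0.10693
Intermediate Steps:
t(G, Q) = √(G² + Q²)/3
J(C) = C + (31 + C)/(2*C) (J(C) = C + (31 + C)/((2*C)) = C + (31 + C)*(1/(2*C)) = C + (31 + C)/(2*C))
1/J(t(s, 6)) = 1/(½ + √(4² + 6²)/3 + 31/(2*((√(4² + 6²)/3)))) = 1/(½ + √(16 + 36)/3 + 31/(2*((√(16 + 36)/3)))) = 1/(½ + √52/3 + 31/(2*((√52/3)))) = 1/(½ + (2*√13)/3 + 31/(2*(((2*√13)/3)))) = 1/(½ + 2*√13/3 + 31/(2*((2*√13/3)))) = 1/(½ + 2*√13/3 + 31*(3*√13/26)/2) = 1/(½ + 2*√13/3 + 93*√13/52) = 1/(½ + 383*√13/156)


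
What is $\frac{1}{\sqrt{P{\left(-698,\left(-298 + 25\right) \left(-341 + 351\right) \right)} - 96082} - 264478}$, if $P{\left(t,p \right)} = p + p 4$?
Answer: $- \frac{132239}{34974361108} - \frac{i \sqrt{27433}}{34974361108} \approx -3.781 \cdot 10^{-6} - 4.7357 \cdot 10^{-9} i$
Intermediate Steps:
$P{\left(t,p \right)} = 5 p$ ($P{\left(t,p \right)} = p + 4 p = 5 p$)
$\frac{1}{\sqrt{P{\left(-698,\left(-298 + 25\right) \left(-341 + 351\right) \right)} - 96082} - 264478} = \frac{1}{\sqrt{5 \left(-298 + 25\right) \left(-341 + 351\right) - 96082} - 264478} = \frac{1}{\sqrt{5 \left(\left(-273\right) 10\right) - 96082} - 264478} = \frac{1}{\sqrt{5 \left(-2730\right) - 96082} - 264478} = \frac{1}{\sqrt{-13650 - 96082} - 264478} = \frac{1}{\sqrt{-109732} - 264478} = \frac{1}{2 i \sqrt{27433} - 264478} = \frac{1}{-264478 + 2 i \sqrt{27433}}$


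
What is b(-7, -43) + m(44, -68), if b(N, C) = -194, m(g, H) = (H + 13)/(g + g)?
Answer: -1557/8 ≈ -194.63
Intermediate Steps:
m(g, H) = (13 + H)/(2*g) (m(g, H) = (13 + H)/((2*g)) = (13 + H)*(1/(2*g)) = (13 + H)/(2*g))
b(-7, -43) + m(44, -68) = -194 + (½)*(13 - 68)/44 = -194 + (½)*(1/44)*(-55) = -194 - 5/8 = -1557/8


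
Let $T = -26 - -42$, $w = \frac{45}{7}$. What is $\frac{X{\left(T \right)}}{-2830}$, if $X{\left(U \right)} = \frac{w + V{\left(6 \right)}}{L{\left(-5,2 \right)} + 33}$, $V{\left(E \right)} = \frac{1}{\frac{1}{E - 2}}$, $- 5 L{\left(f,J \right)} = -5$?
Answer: $- \frac{73}{673540} \approx -0.00010838$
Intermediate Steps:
$L{\left(f,J \right)} = 1$ ($L{\left(f,J \right)} = \left(- \frac{1}{5}\right) \left(-5\right) = 1$)
$w = \frac{45}{7}$ ($w = 45 \cdot \frac{1}{7} = \frac{45}{7} \approx 6.4286$)
$T = 16$ ($T = -26 + 42 = 16$)
$V{\left(E \right)} = -2 + E$ ($V{\left(E \right)} = \frac{1}{\frac{1}{-2 + E}} = -2 + E$)
$X{\left(U \right)} = \frac{73}{238}$ ($X{\left(U \right)} = \frac{\frac{45}{7} + \left(-2 + 6\right)}{1 + 33} = \frac{\frac{45}{7} + 4}{34} = \frac{73}{7} \cdot \frac{1}{34} = \frac{73}{238}$)
$\frac{X{\left(T \right)}}{-2830} = \frac{73}{238 \left(-2830\right)} = \frac{73}{238} \left(- \frac{1}{2830}\right) = - \frac{73}{673540}$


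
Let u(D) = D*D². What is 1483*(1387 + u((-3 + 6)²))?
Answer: 3138028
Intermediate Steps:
u(D) = D³
1483*(1387 + u((-3 + 6)²)) = 1483*(1387 + ((-3 + 6)²)³) = 1483*(1387 + (3²)³) = 1483*(1387 + 9³) = 1483*(1387 + 729) = 1483*2116 = 3138028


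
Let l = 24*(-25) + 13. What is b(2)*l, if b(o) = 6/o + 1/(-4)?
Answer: -6457/4 ≈ -1614.3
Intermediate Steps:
b(o) = -¼ + 6/o (b(o) = 6/o + 1*(-¼) = 6/o - ¼ = -¼ + 6/o)
l = -587 (l = -600 + 13 = -587)
b(2)*l = ((¼)*(24 - 1*2)/2)*(-587) = ((¼)*(½)*(24 - 2))*(-587) = ((¼)*(½)*22)*(-587) = (11/4)*(-587) = -6457/4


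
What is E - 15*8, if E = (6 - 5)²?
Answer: -119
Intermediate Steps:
E = 1 (E = 1² = 1)
E - 15*8 = 1 - 15*8 = 1 - 120 = -119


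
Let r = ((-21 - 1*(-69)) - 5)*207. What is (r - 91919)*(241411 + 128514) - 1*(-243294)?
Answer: -30710190356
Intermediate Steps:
r = 8901 (r = ((-21 + 69) - 5)*207 = (48 - 5)*207 = 43*207 = 8901)
(r - 91919)*(241411 + 128514) - 1*(-243294) = (8901 - 91919)*(241411 + 128514) - 1*(-243294) = -83018*369925 + 243294 = -30710433650 + 243294 = -30710190356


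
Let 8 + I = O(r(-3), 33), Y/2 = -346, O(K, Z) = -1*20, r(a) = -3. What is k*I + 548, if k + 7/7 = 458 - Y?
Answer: -31624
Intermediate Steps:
O(K, Z) = -20
Y = -692 (Y = 2*(-346) = -692)
I = -28 (I = -8 - 20 = -28)
k = 1149 (k = -1 + (458 - 1*(-692)) = -1 + (458 + 692) = -1 + 1150 = 1149)
k*I + 548 = 1149*(-28) + 548 = -32172 + 548 = -31624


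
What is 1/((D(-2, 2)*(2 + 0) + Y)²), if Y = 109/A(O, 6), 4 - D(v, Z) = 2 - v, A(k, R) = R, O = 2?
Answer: 36/11881 ≈ 0.0030300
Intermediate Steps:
D(v, Z) = 2 + v (D(v, Z) = 4 - (2 - v) = 4 + (-2 + v) = 2 + v)
Y = 109/6 ≈ 18.167
1/((D(-2, 2)*(2 + 0) + Y)²) = 1/(((2 - 2)*(2 + 0) + 109/6)²) = 1/((0*2 + 109/6)²) = 1/((0 + 109/6)²) = 1/((109/6)²) = 1/(11881/36) = 36/11881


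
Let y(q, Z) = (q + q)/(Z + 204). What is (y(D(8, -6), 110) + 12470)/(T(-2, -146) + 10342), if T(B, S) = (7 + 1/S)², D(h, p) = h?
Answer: 41732422168/34774324541 ≈ 1.2001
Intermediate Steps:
y(q, Z) = 2*q/(204 + Z) (y(q, Z) = (2*q)/(204 + Z) = 2*q/(204 + Z))
(y(D(8, -6), 110) + 12470)/(T(-2, -146) + 10342) = (2*8/(204 + 110) + 12470)/((1 + 7*(-146))²/(-146)² + 10342) = (2*8/314 + 12470)/((1 - 1022)²/21316 + 10342) = (2*8*(1/314) + 12470)/((1/21316)*(-1021)² + 10342) = (8/157 + 12470)/((1/21316)*1042441 + 10342) = 1957798/(157*(1042441/21316 + 10342)) = 1957798/(157*(221492513/21316)) = (1957798/157)*(21316/221492513) = 41732422168/34774324541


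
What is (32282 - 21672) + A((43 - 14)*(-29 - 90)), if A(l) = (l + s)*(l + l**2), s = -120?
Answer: -42516136840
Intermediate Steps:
A(l) = (-120 + l)*(l + l**2) (A(l) = (l - 120)*(l + l**2) = (-120 + l)*(l + l**2))
(32282 - 21672) + A((43 - 14)*(-29 - 90)) = (32282 - 21672) + ((43 - 14)*(-29 - 90))*(-120 + ((43 - 14)*(-29 - 90))**2 - 119*(43 - 14)*(-29 - 90)) = 10610 + (29*(-119))*(-120 + (29*(-119))**2 - 3451*(-119)) = 10610 - 3451*(-120 + (-3451)**2 - 119*(-3451)) = 10610 - 3451*(-120 + 11909401 + 410669) = 10610 - 3451*12319950 = 10610 - 42516147450 = -42516136840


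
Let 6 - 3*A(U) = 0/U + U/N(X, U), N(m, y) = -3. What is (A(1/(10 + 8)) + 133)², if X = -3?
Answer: 478340641/26244 ≈ 18227.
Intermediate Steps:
A(U) = 2 + U/9 (A(U) = 2 - (0/U + U/(-3))/3 = 2 - (0 + U*(-⅓))/3 = 2 - (0 - U/3)/3 = 2 - (-1)*U/9 = 2 + U/9)
(A(1/(10 + 8)) + 133)² = ((2 + 1/(9*(10 + 8))) + 133)² = ((2 + (⅑)/18) + 133)² = ((2 + (⅑)*(1/18)) + 133)² = ((2 + 1/162) + 133)² = (325/162 + 133)² = (21871/162)² = 478340641/26244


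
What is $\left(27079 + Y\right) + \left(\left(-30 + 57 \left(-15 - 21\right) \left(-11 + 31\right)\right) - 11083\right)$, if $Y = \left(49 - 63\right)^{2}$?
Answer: $-24878$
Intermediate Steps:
$Y = 196$ ($Y = \left(49 - 63\right)^{2} = \left(-14\right)^{2} = 196$)
$\left(27079 + Y\right) + \left(\left(-30 + 57 \left(-15 - 21\right) \left(-11 + 31\right)\right) - 11083\right) = \left(27079 + 196\right) + \left(\left(-30 + 57 \left(-15 - 21\right) \left(-11 + 31\right)\right) - 11083\right) = 27275 + \left(\left(-30 + 57 \left(\left(-36\right) 20\right)\right) - 11083\right) = 27275 + \left(\left(-30 + 57 \left(-720\right)\right) - 11083\right) = 27275 - 52153 = -24878$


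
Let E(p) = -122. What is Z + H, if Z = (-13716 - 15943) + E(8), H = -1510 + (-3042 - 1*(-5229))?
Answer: -29104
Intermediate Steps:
H = 677 (H = -1510 + (-3042 + 5229) = -1510 + 2187 = 677)
Z = -29781 (Z = (-13716 - 15943) - 122 = -29659 - 122 = -29781)
Z + H = -29781 + 677 = -29104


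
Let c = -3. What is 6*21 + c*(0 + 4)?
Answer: 114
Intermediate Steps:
6*21 + c*(0 + 4) = 6*21 - 3*(0 + 4) = 126 - 3*4 = 126 - 12 = 114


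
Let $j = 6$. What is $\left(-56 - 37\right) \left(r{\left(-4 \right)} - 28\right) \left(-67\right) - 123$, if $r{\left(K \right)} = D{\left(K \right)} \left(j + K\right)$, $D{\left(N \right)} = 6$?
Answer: $-99819$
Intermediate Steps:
$r{\left(K \right)} = 36 + 6 K$ ($r{\left(K \right)} = 6 \left(6 + K\right) = 36 + 6 K$)
$\left(-56 - 37\right) \left(r{\left(-4 \right)} - 28\right) \left(-67\right) - 123 = \left(-56 - 37\right) \left(\left(36 + 6 \left(-4\right)\right) - 28\right) \left(-67\right) - 123 = - 93 \left(\left(36 - 24\right) - 28\right) \left(-67\right) - 123 = - 93 \left(12 - 28\right) \left(-67\right) - 123 = \left(-93\right) \left(-16\right) \left(-67\right) - 123 = 1488 \left(-67\right) - 123 = -99696 - 123 = -99819$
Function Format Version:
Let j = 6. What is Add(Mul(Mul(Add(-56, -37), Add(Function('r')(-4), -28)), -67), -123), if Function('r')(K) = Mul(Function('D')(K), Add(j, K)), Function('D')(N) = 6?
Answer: -99819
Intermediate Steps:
Function('r')(K) = Add(36, Mul(6, K)) (Function('r')(K) = Mul(6, Add(6, K)) = Add(36, Mul(6, K)))
Add(Mul(Mul(Add(-56, -37), Add(Function('r')(-4), -28)), -67), -123) = Add(Mul(Mul(Add(-56, -37), Add(Add(36, Mul(6, -4)), -28)), -67), -123) = Add(Mul(Mul(-93, Add(Add(36, -24), -28)), -67), -123) = Add(Mul(Mul(-93, Add(12, -28)), -67), -123) = Add(Mul(Mul(-93, -16), -67), -123) = Add(Mul(1488, -67), -123) = Add(-99696, -123) = -99819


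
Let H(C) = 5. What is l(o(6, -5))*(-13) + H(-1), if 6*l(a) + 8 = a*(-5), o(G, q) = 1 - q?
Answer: 262/3 ≈ 87.333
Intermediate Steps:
l(a) = -4/3 - 5*a/6 (l(a) = -4/3 + (a*(-5))/6 = -4/3 + (-5*a)/6 = -4/3 - 5*a/6)
l(o(6, -5))*(-13) + H(-1) = (-4/3 - 5*(1 - 1*(-5))/6)*(-13) + 5 = (-4/3 - 5*(1 + 5)/6)*(-13) + 5 = (-4/3 - ⅚*6)*(-13) + 5 = (-4/3 - 5)*(-13) + 5 = -19/3*(-13) + 5 = 247/3 + 5 = 262/3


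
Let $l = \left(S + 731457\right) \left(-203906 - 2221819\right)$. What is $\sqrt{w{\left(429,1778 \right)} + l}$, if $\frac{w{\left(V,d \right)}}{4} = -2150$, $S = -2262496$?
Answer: $5 \sqrt{148555182787} \approx 1.9271 \cdot 10^{6}$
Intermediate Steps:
$w{\left(V,d \right)} = -8600$ ($w{\left(V,d \right)} = 4 \left(-2150\right) = -8600$)
$l = 3713879578275$ ($l = \left(-2262496 + 731457\right) \left(-203906 - 2221819\right) = \left(-1531039\right) \left(-2425725\right) = 3713879578275$)
$\sqrt{w{\left(429,1778 \right)} + l} = \sqrt{-8600 + 3713879578275} = \sqrt{3713879569675} = 5 \sqrt{148555182787}$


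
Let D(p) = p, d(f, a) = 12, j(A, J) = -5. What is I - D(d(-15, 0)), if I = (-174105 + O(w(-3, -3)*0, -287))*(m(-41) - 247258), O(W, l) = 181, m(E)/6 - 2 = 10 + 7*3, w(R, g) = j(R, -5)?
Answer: 42969663428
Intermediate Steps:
w(R, g) = -5
m(E) = 198 (m(E) = 12 + 6*(10 + 7*3) = 12 + 6*(10 + 21) = 12 + 6*31 = 12 + 186 = 198)
I = 42969663440 (I = (-174105 + 181)*(198 - 247258) = -173924*(-247060) = 42969663440)
I - D(d(-15, 0)) = 42969663440 - 1*12 = 42969663440 - 12 = 42969663428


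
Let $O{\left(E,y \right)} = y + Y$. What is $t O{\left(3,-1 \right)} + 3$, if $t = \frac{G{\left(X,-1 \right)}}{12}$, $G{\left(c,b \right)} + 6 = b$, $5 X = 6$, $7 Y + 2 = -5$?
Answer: $\frac{25}{6} \approx 4.1667$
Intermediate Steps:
$Y = -1$ ($Y = - \frac{2}{7} + \frac{1}{7} \left(-5\right) = - \frac{2}{7} - \frac{5}{7} = -1$)
$X = \frac{6}{5}$ ($X = \frac{1}{5} \cdot 6 = \frac{6}{5} \approx 1.2$)
$G{\left(c,b \right)} = -6 + b$
$O{\left(E,y \right)} = -1 + y$ ($O{\left(E,y \right)} = y - 1 = -1 + y$)
$t = - \frac{7}{12}$ ($t = \frac{-6 - 1}{12} = \left(-7\right) \frac{1}{12} = - \frac{7}{12} \approx -0.58333$)
$t O{\left(3,-1 \right)} + 3 = - \frac{7 \left(-1 - 1\right)}{12} + 3 = \left(- \frac{7}{12}\right) \left(-2\right) + 3 = \frac{7}{6} + 3 = \frac{25}{6}$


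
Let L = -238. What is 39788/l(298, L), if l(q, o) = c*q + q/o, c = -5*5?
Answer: -4734772/886699 ≈ -5.3398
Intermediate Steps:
c = -25
l(q, o) = -25*q + q/o
39788/l(298, L) = 39788/(-25*298 + 298/(-238)) = 39788/(-7450 + 298*(-1/238)) = 39788/(-7450 - 149/119) = 39788/(-886699/119) = 39788*(-119/886699) = -4734772/886699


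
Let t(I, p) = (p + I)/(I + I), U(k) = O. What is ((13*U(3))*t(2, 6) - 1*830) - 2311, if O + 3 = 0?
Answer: -3219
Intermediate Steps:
O = -3 (O = -3 + 0 = -3)
U(k) = -3
t(I, p) = (I + p)/(2*I) (t(I, p) = (I + p)/((2*I)) = (I + p)*(1/(2*I)) = (I + p)/(2*I))
((13*U(3))*t(2, 6) - 1*830) - 2311 = ((13*(-3))*((½)*(2 + 6)/2) - 1*830) - 2311 = (-39*8/(2*2) - 830) - 2311 = (-39*2 - 830) - 2311 = (-78 - 830) - 2311 = -908 - 2311 = -3219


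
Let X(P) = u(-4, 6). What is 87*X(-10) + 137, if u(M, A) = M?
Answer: -211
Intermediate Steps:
X(P) = -4
87*X(-10) + 137 = 87*(-4) + 137 = -348 + 137 = -211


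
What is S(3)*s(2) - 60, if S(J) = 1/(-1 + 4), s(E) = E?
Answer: -178/3 ≈ -59.333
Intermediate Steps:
S(J) = ⅓ (S(J) = 1/3 = ⅓)
S(3)*s(2) - 60 = (⅓)*2 - 60 = ⅔ - 60 = -178/3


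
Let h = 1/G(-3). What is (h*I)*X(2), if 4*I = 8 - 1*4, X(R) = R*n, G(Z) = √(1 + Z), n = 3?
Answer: -3*I*√2 ≈ -4.2426*I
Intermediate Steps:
X(R) = 3*R (X(R) = R*3 = 3*R)
h = -I*√2/2 (h = 1/(√(1 - 3)) = 1/(√(-2)) = 1/(I*√2) = -I*√2/2 ≈ -0.70711*I)
I = 1 (I = (8 - 1*4)/4 = (8 - 4)/4 = (¼)*4 = 1)
(h*I)*X(2) = (-I*√2/2*1)*(3*2) = -I*√2/2*6 = -3*I*√2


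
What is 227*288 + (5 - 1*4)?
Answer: 65377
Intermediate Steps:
227*288 + (5 - 1*4) = 65376 + (5 - 4) = 65376 + 1 = 65377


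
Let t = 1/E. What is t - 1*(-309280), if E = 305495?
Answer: 94483493601/305495 ≈ 3.0928e+5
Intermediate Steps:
t = 1/305495 ≈ 3.2734e-6
t - 1*(-309280) = 1/305495 - 1*(-309280) = 1/305495 + 309280 = 94483493601/305495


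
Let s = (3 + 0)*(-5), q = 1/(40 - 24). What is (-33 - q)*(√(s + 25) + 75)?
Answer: -39675/16 - 529*√10/16 ≈ -2584.2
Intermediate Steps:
q = 1/16 ≈ 0.062500
s = -15 (s = 3*(-5) = -15)
(-33 - q)*(√(s + 25) + 75) = (-33 - 1*1/16)*(√(-15 + 25) + 75) = (-33 - 1/16)*(√10 + 75) = -529*(75 + √10)/16 = -39675/16 - 529*√10/16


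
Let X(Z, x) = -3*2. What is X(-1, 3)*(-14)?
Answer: 84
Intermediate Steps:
X(Z, x) = -6
X(-1, 3)*(-14) = -6*(-14) = 84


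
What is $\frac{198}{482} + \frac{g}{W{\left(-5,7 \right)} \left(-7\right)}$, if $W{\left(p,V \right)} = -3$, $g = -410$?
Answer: $- \frac{96731}{5061} \approx -19.113$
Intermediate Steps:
$\frac{198}{482} + \frac{g}{W{\left(-5,7 \right)} \left(-7\right)} = \frac{198}{482} - \frac{410}{\left(-3\right) \left(-7\right)} = 198 \cdot \frac{1}{482} - \frac{410}{21} = \frac{99}{241} - \frac{410}{21} = - \frac{96731}{5061}$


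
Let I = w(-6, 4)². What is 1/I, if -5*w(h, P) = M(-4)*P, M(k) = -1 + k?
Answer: 1/16 ≈ 0.062500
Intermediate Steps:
w(h, P) = P (w(h, P) = -(-1 - 4)*P/5 = -(-1)*P = P)
I = 16 (I = 4² = 16)
1/I = 1/16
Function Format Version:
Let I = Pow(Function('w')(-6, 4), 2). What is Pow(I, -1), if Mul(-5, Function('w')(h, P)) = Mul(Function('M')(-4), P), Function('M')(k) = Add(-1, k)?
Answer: Rational(1, 16) ≈ 0.062500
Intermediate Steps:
Function('w')(h, P) = P (Function('w')(h, P) = Mul(Rational(-1, 5), Mul(Add(-1, -4), P)) = Mul(Rational(-1, 5), Mul(-5, P)) = P)
I = 16 (I = Pow(4, 2) = 16)
Pow(I, -1) = Pow(16, -1) = Rational(1, 16)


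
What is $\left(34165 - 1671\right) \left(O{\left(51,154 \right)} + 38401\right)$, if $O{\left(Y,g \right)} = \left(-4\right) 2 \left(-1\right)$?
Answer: $1248062046$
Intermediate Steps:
$O{\left(Y,g \right)} = 8$ ($O{\left(Y,g \right)} = \left(-8\right) \left(-1\right) = 8$)
$\left(34165 - 1671\right) \left(O{\left(51,154 \right)} + 38401\right) = \left(34165 - 1671\right) \left(8 + 38401\right) = 32494 \cdot 38409 = 1248062046$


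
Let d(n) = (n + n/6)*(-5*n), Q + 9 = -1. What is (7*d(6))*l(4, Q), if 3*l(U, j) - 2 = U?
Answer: -2940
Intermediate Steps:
Q = -10 (Q = -9 - 1 = -10)
l(U, j) = ⅔ + U/3
d(n) = -35*n²/6 (d(n) = (n + n*(⅙))*(-5*n) = (n + n/6)*(-5*n) = (7*n/6)*(-5*n) = -35*n²/6)
(7*d(6))*l(4, Q) = (7*(-35/6*6²))*(⅔ + (⅓)*4) = (7*(-35/6*36))*(⅔ + 4/3) = (7*(-210))*2 = -1470*2 = -2940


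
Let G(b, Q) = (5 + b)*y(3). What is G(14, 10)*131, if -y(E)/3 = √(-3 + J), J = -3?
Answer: -7467*I*√6 ≈ -18290.0*I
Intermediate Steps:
y(E) = -3*I*√6 (y(E) = -3*√(-3 - 3) = -3*I*√6)
G(b, Q) = -3*I*√6*(5 + b) (G(b, Q) = (5 + b)*(-3*I*√6) = -3*I*√6*(5 + b))
G(14, 10)*131 = (3*I*√6*(-5 - 1*14))*131 = (3*I*√6*(-5 - 14))*131 = (3*I*√6*(-19))*131 = -57*I*√6*131 = -7467*I*√6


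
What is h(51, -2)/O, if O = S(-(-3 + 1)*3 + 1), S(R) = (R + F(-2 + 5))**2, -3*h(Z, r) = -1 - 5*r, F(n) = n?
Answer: -3/100 ≈ -0.030000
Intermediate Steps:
h(Z, r) = 1/3 + 5*r/3 (h(Z, r) = -(-1 - 5*r)/3 = 1/3 + 5*r/3)
S(R) = (3 + R)**2 (S(R) = (R + (-2 + 5))**2 = (R + 3)**2 = (3 + R)**2)
O = 100 (O = (3 + (-(-3 + 1)*3 + 1))**2 = (3 + (-1*(-2)*3 + 1))**2 = (3 + (2*3 + 1))**2 = (3 + (6 + 1))**2 = (3 + 7)**2 = 10**2 = 100)
h(51, -2)/O = (1/3 + (5/3)*(-2))/100 = (1/3 - 10/3)*(1/100) = -3*1/100 = -3/100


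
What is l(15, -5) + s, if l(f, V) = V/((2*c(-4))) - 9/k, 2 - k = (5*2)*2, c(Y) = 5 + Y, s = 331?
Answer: 329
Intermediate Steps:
k = -18 (k = 2 - 5*2*2 = 2 - 10*2 = 2 - 1*20 = 2 - 20 = -18)
l(f, V) = 1/2 + V/2 (l(f, V) = V/((2*(5 - 4))) - 9/(-18) = V/((2*1)) - 9*(-1/18) = V/2 + 1/2 = 1/2 + V/2)
l(15, -5) + s = (1/2 + (1/2)*(-5)) + 331 = (1/2 - 5/2) + 331 = -2 + 331 = 329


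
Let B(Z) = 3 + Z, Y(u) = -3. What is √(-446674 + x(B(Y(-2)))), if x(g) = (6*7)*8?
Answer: I*√446338 ≈ 668.08*I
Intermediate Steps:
x(g) = 336 (x(g) = 42*8 = 336)
√(-446674 + x(B(Y(-2)))) = √(-446674 + 336) = √(-446338) = I*√446338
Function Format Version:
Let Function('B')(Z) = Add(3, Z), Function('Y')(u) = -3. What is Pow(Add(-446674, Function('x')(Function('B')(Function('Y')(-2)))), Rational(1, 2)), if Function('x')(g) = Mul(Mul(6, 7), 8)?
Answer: Mul(I, Pow(446338, Rational(1, 2))) ≈ Mul(668.08, I)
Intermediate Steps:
Function('x')(g) = 336 (Function('x')(g) = Mul(42, 8) = 336)
Pow(Add(-446674, Function('x')(Function('B')(Function('Y')(-2)))), Rational(1, 2)) = Pow(Add(-446674, 336), Rational(1, 2)) = Pow(-446338, Rational(1, 2)) = Mul(I, Pow(446338, Rational(1, 2)))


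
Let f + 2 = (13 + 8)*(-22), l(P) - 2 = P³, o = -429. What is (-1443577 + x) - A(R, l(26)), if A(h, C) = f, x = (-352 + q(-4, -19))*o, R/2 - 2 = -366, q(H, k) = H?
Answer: -1290389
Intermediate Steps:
R = -728 (R = 4 + 2*(-366) = 4 - 732 = -728)
x = 152724 (x = (-352 - 4)*(-429) = -356*(-429) = 152724)
l(P) = 2 + P³
f = -464 (f = -2 + (13 + 8)*(-22) = -2 + 21*(-22) = -2 - 462 = -464)
A(h, C) = -464
(-1443577 + x) - A(R, l(26)) = (-1443577 + 152724) - 1*(-464) = -1290853 + 464 = -1290389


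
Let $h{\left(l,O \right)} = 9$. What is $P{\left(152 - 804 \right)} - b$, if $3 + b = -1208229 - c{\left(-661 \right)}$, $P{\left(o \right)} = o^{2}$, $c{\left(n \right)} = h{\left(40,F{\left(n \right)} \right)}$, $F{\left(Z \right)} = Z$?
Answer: $1633345$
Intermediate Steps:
$c{\left(n \right)} = 9$
$b = -1208241$ ($b = -3 - 1208238 = -1208241$)
$P{\left(152 - 804 \right)} - b = \left(152 - 804\right)^{2} - -1208241 = \left(152 - 804\right)^{2} + 1208241 = \left(-652\right)^{2} + 1208241 = 425104 + 1208241 = 1633345$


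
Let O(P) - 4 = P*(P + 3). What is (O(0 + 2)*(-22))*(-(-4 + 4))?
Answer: 0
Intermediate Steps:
O(P) = 4 + P*(3 + P) (O(P) = 4 + P*(P + 3) = 4 + P*(3 + P))
(O(0 + 2)*(-22))*(-(-4 + 4)) = ((4 + (0 + 2)**2 + 3*(0 + 2))*(-22))*(-(-4 + 4)) = ((4 + 2**2 + 3*2)*(-22))*(-1*0) = ((4 + 4 + 6)*(-22))*0 = (14*(-22))*0 = -308*0 = 0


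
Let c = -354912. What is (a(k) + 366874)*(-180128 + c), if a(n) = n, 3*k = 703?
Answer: -589252928000/3 ≈ -1.9642e+11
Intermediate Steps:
k = 703/3 (k = (⅓)*703 = 703/3 ≈ 234.33)
(a(k) + 366874)*(-180128 + c) = (703/3 + 366874)*(-180128 - 354912) = (1101325/3)*(-535040) = -589252928000/3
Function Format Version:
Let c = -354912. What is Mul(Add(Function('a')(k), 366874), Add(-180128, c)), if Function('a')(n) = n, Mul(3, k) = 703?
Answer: Rational(-589252928000, 3) ≈ -1.9642e+11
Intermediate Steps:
k = Rational(703, 3) (k = Mul(Rational(1, 3), 703) = Rational(703, 3) ≈ 234.33)
Mul(Add(Function('a')(k), 366874), Add(-180128, c)) = Mul(Add(Rational(703, 3), 366874), Add(-180128, -354912)) = Mul(Rational(1101325, 3), -535040) = Rational(-589252928000, 3)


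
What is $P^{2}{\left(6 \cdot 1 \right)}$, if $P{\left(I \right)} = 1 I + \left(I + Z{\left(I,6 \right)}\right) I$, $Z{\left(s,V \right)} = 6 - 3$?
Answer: $3600$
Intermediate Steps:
$Z{\left(s,V \right)} = 3$
$P{\left(I \right)} = I + I \left(3 + I\right)$ ($P{\left(I \right)} = 1 I + \left(I + 3\right) I = I + \left(3 + I\right) I = I + I \left(3 + I\right)$)
$P^{2}{\left(6 \cdot 1 \right)} = \left(6 \cdot 1 \left(4 + 6 \cdot 1\right)\right)^{2} = \left(6 \left(4 + 6\right)\right)^{2} = \left(6 \cdot 10\right)^{2} = 60^{2} = 3600$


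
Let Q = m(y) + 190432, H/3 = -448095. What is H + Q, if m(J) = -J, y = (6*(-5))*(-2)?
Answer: -1153913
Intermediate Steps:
H = -1344285 (H = 3*(-448095) = -1344285)
y = 60 (y = -30*(-2) = 60)
Q = 190372 (Q = -1*60 + 190432 = -60 + 190432 = 190372)
H + Q = -1344285 + 190372 = -1153913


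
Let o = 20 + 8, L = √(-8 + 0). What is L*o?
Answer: 56*I*√2 ≈ 79.196*I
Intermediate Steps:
L = 2*I*√2 (L = √(-8) = 2*I*√2 ≈ 2.8284*I)
o = 28
L*o = (2*I*√2)*28 = 56*I*√2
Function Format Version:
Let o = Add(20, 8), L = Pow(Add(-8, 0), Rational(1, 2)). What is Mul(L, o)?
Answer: Mul(56, I, Pow(2, Rational(1, 2))) ≈ Mul(79.196, I)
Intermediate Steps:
L = Mul(2, I, Pow(2, Rational(1, 2))) (L = Pow(-8, Rational(1, 2)) = Mul(2, I, Pow(2, Rational(1, 2))) ≈ Mul(2.8284, I))
o = 28
Mul(L, o) = Mul(Mul(2, I, Pow(2, Rational(1, 2))), 28) = Mul(56, I, Pow(2, Rational(1, 2)))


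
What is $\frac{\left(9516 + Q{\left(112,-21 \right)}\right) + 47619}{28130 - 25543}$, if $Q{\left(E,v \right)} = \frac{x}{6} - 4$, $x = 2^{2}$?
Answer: $\frac{171395}{7761} \approx 22.084$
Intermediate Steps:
$x = 4$
$Q{\left(E,v \right)} = - \frac{10}{3}$ ($Q{\left(E,v \right)} = \frac{4}{6} - 4 = 4 \cdot \frac{1}{6} - 4 = \frac{2}{3} - 4 = - \frac{10}{3}$)
$\frac{\left(9516 + Q{\left(112,-21 \right)}\right) + 47619}{28130 - 25543} = \frac{\left(9516 - \frac{10}{3}\right) + 47619}{28130 - 25543} = \frac{\frac{28538}{3} + 47619}{2587} = \frac{171395}{3} \cdot \frac{1}{2587} = \frac{171395}{7761}$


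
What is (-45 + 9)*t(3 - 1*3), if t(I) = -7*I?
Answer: 0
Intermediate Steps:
(-45 + 9)*t(3 - 1*3) = (-45 + 9)*(-7*(3 - 1*3)) = -(-252)*(3 - 3) = -(-252)*0 = -36*0 = 0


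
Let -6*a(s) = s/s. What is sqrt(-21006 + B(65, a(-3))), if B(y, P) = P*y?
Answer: I*sqrt(756606)/6 ≈ 144.97*I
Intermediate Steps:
a(s) = -1/6 (a(s) = -s/(6*s) = -1/6*1 = -1/6)
sqrt(-21006 + B(65, a(-3))) = sqrt(-21006 - 1/6*65) = sqrt(-21006 - 65/6) = sqrt(-126101/6) = I*sqrt(756606)/6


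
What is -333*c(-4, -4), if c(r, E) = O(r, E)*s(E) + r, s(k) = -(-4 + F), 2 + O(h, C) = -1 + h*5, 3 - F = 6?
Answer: 54945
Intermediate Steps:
F = -3 (F = 3 - 1*6 = 3 - 6 = -3)
O(h, C) = -3 + 5*h (O(h, C) = -2 + (-1 + h*5) = -2 + (-1 + 5*h) = -3 + 5*h)
s(k) = 7 (s(k) = -(-4 - 3) = -1*(-7) = 7)
c(r, E) = -21 + 36*r (c(r, E) = (-3 + 5*r)*7 + r = (-21 + 35*r) + r = -21 + 36*r)
-333*c(-4, -4) = -333*(-21 + 36*(-4)) = -333*(-21 - 144) = -333*(-165) = 54945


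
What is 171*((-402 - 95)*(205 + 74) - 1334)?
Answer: -23939487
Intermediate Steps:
171*((-402 - 95)*(205 + 74) - 1334) = 171*(-497*279 - 1334) = 171*(-138663 - 1334) = 171*(-139997) = -23939487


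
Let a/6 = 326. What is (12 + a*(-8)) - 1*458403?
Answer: -474039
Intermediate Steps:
a = 1956 (a = 6*326 = 1956)
(12 + a*(-8)) - 1*458403 = (12 + 1956*(-8)) - 1*458403 = (12 - 15648) - 458403 = -15636 - 458403 = -474039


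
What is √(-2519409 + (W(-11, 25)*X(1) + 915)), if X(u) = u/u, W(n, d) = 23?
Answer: I*√2518471 ≈ 1587.0*I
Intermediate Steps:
X(u) = 1
√(-2519409 + (W(-11, 25)*X(1) + 915)) = √(-2519409 + (23*1 + 915)) = √(-2519409 + (23 + 915)) = √(-2519409 + 938) = √(-2518471) = I*√2518471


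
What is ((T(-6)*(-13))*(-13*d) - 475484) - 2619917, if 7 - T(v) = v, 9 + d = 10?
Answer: -3093204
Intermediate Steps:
d = 1 (d = -9 + 10 = 1)
T(v) = 7 - v
((T(-6)*(-13))*(-13*d) - 475484) - 2619917 = (((7 - 1*(-6))*(-13))*(-13*1) - 475484) - 2619917 = (((7 + 6)*(-13))*(-13) - 475484) - 2619917 = ((13*(-13))*(-13) - 475484) - 2619917 = (-169*(-13) - 475484) - 2619917 = (2197 - 475484) - 2619917 = -473287 - 2619917 = -3093204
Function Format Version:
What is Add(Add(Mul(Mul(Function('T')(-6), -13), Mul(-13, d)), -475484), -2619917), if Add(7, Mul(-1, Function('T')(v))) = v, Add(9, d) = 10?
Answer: -3093204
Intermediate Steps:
d = 1 (d = Add(-9, 10) = 1)
Function('T')(v) = Add(7, Mul(-1, v))
Add(Add(Mul(Mul(Function('T')(-6), -13), Mul(-13, d)), -475484), -2619917) = Add(Add(Mul(Mul(Add(7, Mul(-1, -6)), -13), Mul(-13, 1)), -475484), -2619917) = Add(Add(Mul(Mul(Add(7, 6), -13), -13), -475484), -2619917) = Add(Add(Mul(Mul(13, -13), -13), -475484), -2619917) = Add(Add(Mul(-169, -13), -475484), -2619917) = Add(Add(2197, -475484), -2619917) = Add(-473287, -2619917) = -3093204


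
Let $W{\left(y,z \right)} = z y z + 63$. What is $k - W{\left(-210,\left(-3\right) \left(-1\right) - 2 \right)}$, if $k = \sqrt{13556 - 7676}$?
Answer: $147 + 14 \sqrt{30} \approx 223.68$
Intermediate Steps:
$W{\left(y,z \right)} = 63 + y z^{2}$ ($W{\left(y,z \right)} = y z z + 63 = y z^{2} + 63 = 63 + y z^{2}$)
$k = 14 \sqrt{30}$ ($k = \sqrt{5880} = 14 \sqrt{30} \approx 76.681$)
$k - W{\left(-210,\left(-3\right) \left(-1\right) - 2 \right)} = 14 \sqrt{30} - \left(63 - 210 \left(\left(-3\right) \left(-1\right) - 2\right)^{2}\right) = 14 \sqrt{30} - \left(63 - 210 \left(3 - 2\right)^{2}\right) = 14 \sqrt{30} - \left(63 - 210 \cdot 1^{2}\right) = 14 \sqrt{30} - \left(63 - 210\right) = 14 \sqrt{30} - -147 = 14 \sqrt{30} + 147 = 147 + 14 \sqrt{30}$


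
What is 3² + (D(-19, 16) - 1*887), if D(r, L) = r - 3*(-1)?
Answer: -894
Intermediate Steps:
D(r, L) = 3 + r (D(r, L) = r + 3 = 3 + r)
3² + (D(-19, 16) - 1*887) = 3² + ((3 - 19) - 1*887) = 9 + (-16 - 887) = 9 - 903 = -894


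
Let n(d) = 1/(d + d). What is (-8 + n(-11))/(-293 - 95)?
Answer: 177/8536 ≈ 0.020736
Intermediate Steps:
n(d) = 1/(2*d)
(-8 + n(-11))/(-293 - 95) = (-8 + (½)/(-11))/(-293 - 95) = (-8 + (½)*(-1/11))/(-388) = (-8 - 1/22)*(-1/388) = -177/22*(-1/388) = 177/8536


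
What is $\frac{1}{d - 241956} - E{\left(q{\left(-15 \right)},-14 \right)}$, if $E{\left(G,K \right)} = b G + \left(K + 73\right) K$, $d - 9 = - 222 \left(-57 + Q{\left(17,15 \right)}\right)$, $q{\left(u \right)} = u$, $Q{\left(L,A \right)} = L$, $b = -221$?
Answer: $- \frac{580103764}{233067} \approx -2489.0$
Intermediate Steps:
$d = 8889$ ($d = 9 - 222 \left(-57 + 17\right) = 9 - -8880 = 9 + 8880 = 8889$)
$E{\left(G,K \right)} = - 221 G + K \left(73 + K\right)$ ($E{\left(G,K \right)} = - 221 G + \left(K + 73\right) K = - 221 G + \left(73 + K\right) K = - 221 G + K \left(73 + K\right)$)
$\frac{1}{d - 241956} - E{\left(q{\left(-15 \right)},-14 \right)} = \frac{1}{8889 - 241956} - \left(\left(-14\right)^{2} - -3315 + 73 \left(-14\right)\right) = \frac{1}{-233067} - \left(196 + 3315 - 1022\right) = - \frac{1}{233067} - 2489 = - \frac{580103764}{233067}$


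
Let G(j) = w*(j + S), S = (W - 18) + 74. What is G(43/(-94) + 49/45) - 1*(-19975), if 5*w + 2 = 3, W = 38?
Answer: 422871541/21150 ≈ 19994.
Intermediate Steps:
w = ⅕ (w = -⅖ + (⅕)*3 = -⅖ + ⅗ = ⅕ ≈ 0.20000)
S = 94 (S = (38 - 18) + 74 = 20 + 74 = 94)
G(j) = 94/5 + j/5 (G(j) = (j + 94)/5 = (94 + j)/5 = 94/5 + j/5)
G(43/(-94) + 49/45) - 1*(-19975) = (94/5 + (43/(-94) + 49/45)/5) - 1*(-19975) = (94/5 + (43*(-1/94) + 49*(1/45))/5) + 19975 = (94/5 + (-43/94 + 49/45)/5) + 19975 = (94/5 + (⅕)*(2671/4230)) + 19975 = (94/5 + 2671/21150) + 19975 = 400291/21150 + 19975 = 422871541/21150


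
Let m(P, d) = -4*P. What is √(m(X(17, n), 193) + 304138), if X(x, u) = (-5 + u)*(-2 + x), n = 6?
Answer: √304078 ≈ 551.43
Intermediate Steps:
√(m(X(17, n), 193) + 304138) = √(-4*(10 - 5*17 - 2*6 + 6*17) + 304138) = √(-4*(10 - 85 - 12 + 102) + 304138) = √(-4*15 + 304138) = √(-60 + 304138) = √304078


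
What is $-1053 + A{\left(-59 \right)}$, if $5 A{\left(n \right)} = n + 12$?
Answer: $- \frac{5312}{5} \approx -1062.4$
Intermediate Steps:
$A{\left(n \right)} = \frac{12}{5} + \frac{n}{5}$ ($A{\left(n \right)} = \frac{n + 12}{5} = \frac{12 + n}{5} = \frac{12}{5} + \frac{n}{5}$)
$-1053 + A{\left(-59 \right)} = -1053 + \left(\frac{12}{5} + \frac{1}{5} \left(-59\right)\right) = -1053 + \left(\frac{12}{5} - \frac{59}{5}\right) = -1053 - \frac{47}{5} = - \frac{5312}{5}$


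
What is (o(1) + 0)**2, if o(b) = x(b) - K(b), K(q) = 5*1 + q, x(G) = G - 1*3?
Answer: 64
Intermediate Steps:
x(G) = -3 + G (x(G) = G - 3 = -3 + G)
K(q) = 5 + q
o(b) = -8 (o(b) = (-3 + b) - (5 + b) = (-3 + b) + (-5 - b) = -8)
(o(1) + 0)**2 = (-8 + 0)**2 = (-8)**2 = 64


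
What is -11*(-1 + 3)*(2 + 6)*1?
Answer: -176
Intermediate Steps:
-11*(-1 + 3)*(2 + 6)*1 = -22*8*1 = -11*16*1 = -176*1 = -176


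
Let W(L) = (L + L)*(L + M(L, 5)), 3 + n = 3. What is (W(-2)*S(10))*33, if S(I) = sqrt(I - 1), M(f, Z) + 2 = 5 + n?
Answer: -396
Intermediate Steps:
n = 0 (n = -3 + 3 = 0)
M(f, Z) = 3 (M(f, Z) = -2 + (5 + 0) = -2 + 5 = 3)
W(L) = 2*L*(3 + L) (W(L) = (L + L)*(L + 3) = (2*L)*(3 + L) = 2*L*(3 + L))
S(I) = sqrt(-1 + I)
(W(-2)*S(10))*33 = ((2*(-2)*(3 - 2))*sqrt(-1 + 10))*33 = ((2*(-2)*1)*sqrt(9))*33 = -4*3*33 = -12*33 = -396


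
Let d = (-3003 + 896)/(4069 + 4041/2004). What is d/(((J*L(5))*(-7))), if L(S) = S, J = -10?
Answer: -100534/67985975 ≈ -0.0014787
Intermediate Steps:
d = -1407476/2719439 (d = -2107/(4069 + 4041*(1/2004)) = -2107/(4069 + 1347/668) = -2107/2719439/668 = -2107*668/2719439 = -1407476/2719439 ≈ -0.51756)
d/(((J*L(5))*(-7))) = -1407476/(2719439*(-10*5*(-7))) = -1407476/(2719439*((-50*(-7)))) = -1407476/2719439/350 = -1407476/2719439*1/350 = -100534/67985975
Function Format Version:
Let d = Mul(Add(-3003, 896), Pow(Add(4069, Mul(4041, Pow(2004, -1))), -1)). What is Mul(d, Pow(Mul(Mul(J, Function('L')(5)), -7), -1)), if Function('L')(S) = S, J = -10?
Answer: Rational(-100534, 67985975) ≈ -0.0014787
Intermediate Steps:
d = Rational(-1407476, 2719439) (d = Mul(-2107, Pow(Add(4069, Mul(4041, Rational(1, 2004))), -1)) = Mul(-2107, Pow(Add(4069, Rational(1347, 668)), -1)) = Mul(-2107, Pow(Rational(2719439, 668), -1)) = Mul(-2107, Rational(668, 2719439)) = Rational(-1407476, 2719439) ≈ -0.51756)
Mul(d, Pow(Mul(Mul(J, Function('L')(5)), -7), -1)) = Mul(Rational(-1407476, 2719439), Pow(Mul(Mul(-10, 5), -7), -1)) = Mul(Rational(-1407476, 2719439), Pow(Mul(-50, -7), -1)) = Mul(Rational(-1407476, 2719439), Pow(350, -1)) = Mul(Rational(-1407476, 2719439), Rational(1, 350)) = Rational(-100534, 67985975)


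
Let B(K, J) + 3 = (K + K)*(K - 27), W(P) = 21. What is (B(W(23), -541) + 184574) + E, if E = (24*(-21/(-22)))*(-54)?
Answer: 2013901/11 ≈ 1.8308e+5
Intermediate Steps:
B(K, J) = -3 + 2*K*(-27 + K) (B(K, J) = -3 + (K + K)*(K - 27) = -3 + (2*K)*(-27 + K) = -3 + 2*K*(-27 + K))
E = -13608/11 (E = (24*(-21*(-1/22)))*(-54) = (24*(21/22))*(-54) = (252/11)*(-54) = -13608/11 ≈ -1237.1)
(B(W(23), -541) + 184574) + E = ((-3 - 54*21 + 2*21²) + 184574) - 13608/11 = ((-3 - 1134 + 2*441) + 184574) - 13608/11 = ((-3 - 1134 + 882) + 184574) - 13608/11 = (-255 + 184574) - 13608/11 = 184319 - 13608/11 = 2013901/11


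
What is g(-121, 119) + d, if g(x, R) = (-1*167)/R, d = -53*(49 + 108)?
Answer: -990366/119 ≈ -8322.4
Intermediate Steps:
d = -8321 (d = -53*157 = -8321)
g(x, R) = -167/R
g(-121, 119) + d = -167/119 - 8321 = -990366/119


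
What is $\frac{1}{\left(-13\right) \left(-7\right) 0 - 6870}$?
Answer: $- \frac{1}{6870} \approx -0.00014556$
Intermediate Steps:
$\frac{1}{\left(-13\right) \left(-7\right) 0 - 6870} = \frac{1}{91 \cdot 0 - 6870} = \frac{1}{0 - 6870} = \frac{1}{-6870} = - \frac{1}{6870}$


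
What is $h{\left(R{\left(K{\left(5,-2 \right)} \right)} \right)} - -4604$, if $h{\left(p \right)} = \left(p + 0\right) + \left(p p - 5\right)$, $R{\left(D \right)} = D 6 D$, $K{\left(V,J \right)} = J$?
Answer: $5199$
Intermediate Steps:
$R{\left(D \right)} = 6 D^{2}$ ($R{\left(D \right)} = 6 D D = 6 D^{2}$)
$h{\left(p \right)} = -5 + p + p^{2}$ ($h{\left(p \right)} = p + \left(p^{2} - 5\right) = p + \left(-5 + p^{2}\right) = -5 + p + p^{2}$)
$h{\left(R{\left(K{\left(5,-2 \right)} \right)} \right)} - -4604 = \left(-5 + 6 \left(-2\right)^{2} + \left(6 \left(-2\right)^{2}\right)^{2}\right) - -4604 = \left(-5 + 6 \cdot 4 + \left(6 \cdot 4\right)^{2}\right) + 4604 = \left(-5 + 24 + 24^{2}\right) + 4604 = \left(-5 + 24 + 576\right) + 4604 = 595 + 4604 = 5199$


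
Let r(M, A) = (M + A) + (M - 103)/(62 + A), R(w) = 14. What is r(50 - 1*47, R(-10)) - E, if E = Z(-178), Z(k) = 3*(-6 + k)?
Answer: 10786/19 ≈ 567.68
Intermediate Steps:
Z(k) = -18 + 3*k
E = -552 (E = -18 + 3*(-178) = -18 - 534 = -552)
r(M, A) = A + M + (-103 + M)/(62 + A) (r(M, A) = (A + M) + (-103 + M)/(62 + A) = A + M + (-103 + M)/(62 + A))
r(50 - 1*47, R(-10)) - E = (-103 + 14² + 62*14 + 63*(50 - 1*47) + 14*(50 - 1*47))/(62 + 14) - 1*(-552) = (-103 + 196 + 868 + 63*(50 - 47) + 14*(50 - 47))/76 + 552 = (-103 + 196 + 868 + 63*3 + 14*3)/76 + 552 = (-103 + 196 + 868 + 189 + 42)/76 + 552 = (1/76)*1192 + 552 = 298/19 + 552 = 10786/19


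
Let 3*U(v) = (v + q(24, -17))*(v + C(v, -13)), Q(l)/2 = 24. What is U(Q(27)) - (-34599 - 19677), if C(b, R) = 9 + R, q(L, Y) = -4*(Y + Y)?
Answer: 170924/3 ≈ 56975.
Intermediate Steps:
Q(l) = 48 (Q(l) = 2*24 = 48)
q(L, Y) = -8*Y
U(v) = (-4 + v)*(136 + v)/3 (U(v) = ((v - 8*(-17))*(v + (9 - 13)))/3 = ((v + 136)*(v - 4))/3 = ((136 + v)*(-4 + v))/3 = ((-4 + v)*(136 + v))/3 = (-4 + v)*(136 + v)/3)
U(Q(27)) - (-34599 - 19677) = (-544/3 + 44*48 + (⅓)*48²) - (-34599 - 19677) = (-544/3 + 2112 + (⅓)*2304) - 1*(-54276) = (-544/3 + 2112 + 768) + 54276 = 8096/3 + 54276 = 170924/3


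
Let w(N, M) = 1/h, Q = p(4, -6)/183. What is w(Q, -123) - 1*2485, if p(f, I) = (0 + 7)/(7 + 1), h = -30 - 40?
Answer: -173951/70 ≈ -2485.0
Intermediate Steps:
h = -70
p(f, I) = 7/8
Q = 7/1464 (Q = (7/8)/183 = (7/8)*(1/183) = 7/1464 ≈ 0.0047814)
w(N, M) = -1/70 (w(N, M) = 1/(-70) = -1/70)
w(Q, -123) - 1*2485 = -1/70 - 1*2485 = -1/70 - 2485 = -173951/70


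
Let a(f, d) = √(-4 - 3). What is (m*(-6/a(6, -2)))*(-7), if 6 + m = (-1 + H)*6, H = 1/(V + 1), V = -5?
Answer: 81*I*√7 ≈ 214.31*I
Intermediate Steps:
H = -¼ (H = 1/(-5 + 1) = 1/(-4) = -¼ ≈ -0.25000)
m = -27/2 (m = -6 + (-1 - ¼)*6 = -6 - 5/4*6 = -6 - 15/2 = -27/2 ≈ -13.500)
a(f, d) = I*√7 (a(f, d) = √(-7) = I*√7)
(m*(-6/a(6, -2)))*(-7) = -(-81)/(I*√7)*(-7) = -(-81)*(-I*√7/7)*(-7) = -81*I*√7/7*(-7) = 81*I*√7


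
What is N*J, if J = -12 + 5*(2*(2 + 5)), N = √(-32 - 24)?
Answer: 116*I*√14 ≈ 434.03*I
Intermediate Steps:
N = 2*I*√14 (N = √(-56) = 2*I*√14 ≈ 7.4833*I)
J = 58 (J = -12 + 5*(2*7) = -12 + 5*14 = -12 + 70 = 58)
N*J = (2*I*√14)*58 = 116*I*√14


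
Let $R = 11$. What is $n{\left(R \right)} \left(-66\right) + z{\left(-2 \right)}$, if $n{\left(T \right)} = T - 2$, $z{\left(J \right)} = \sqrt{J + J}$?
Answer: $-594 + 2 i \approx -594.0 + 2.0 i$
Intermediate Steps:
$z{\left(J \right)} = \sqrt{2} \sqrt{J}$ ($z{\left(J \right)} = \sqrt{2 J} = \sqrt{2} \sqrt{J}$)
$n{\left(T \right)} = -2 + T$ ($n{\left(T \right)} = T - 2 = -2 + T$)
$n{\left(R \right)} \left(-66\right) + z{\left(-2 \right)} = \left(-2 + 11\right) \left(-66\right) + \sqrt{2} \sqrt{-2} = 9 \left(-66\right) + \sqrt{2} i \sqrt{2} = -594 + 2 i$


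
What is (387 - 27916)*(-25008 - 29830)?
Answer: 1509635302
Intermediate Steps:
(387 - 27916)*(-25008 - 29830) = -27529*(-54838) = 1509635302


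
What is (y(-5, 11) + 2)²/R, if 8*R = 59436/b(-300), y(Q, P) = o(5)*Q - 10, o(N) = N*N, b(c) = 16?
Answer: 566048/14859 ≈ 38.095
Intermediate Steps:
o(N) = N²
y(Q, P) = -10 + 25*Q (y(Q, P) = 5²*Q - 10 = 25*Q - 10 = -10 + 25*Q)
R = 14859/32 (R = (59436/16)/8 = (59436*(1/16))/8 = (⅛)*(14859/4) = 14859/32 ≈ 464.34)
(y(-5, 11) + 2)²/R = ((-10 + 25*(-5)) + 2)²/(14859/32) = ((-10 - 125) + 2)²*(32/14859) = (-135 + 2)²*(32/14859) = (-133)²*(32/14859) = 17689*(32/14859) = 566048/14859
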